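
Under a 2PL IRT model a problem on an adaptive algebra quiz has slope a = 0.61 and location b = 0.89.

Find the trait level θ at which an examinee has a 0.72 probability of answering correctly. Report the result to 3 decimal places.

P(θ) = 1 / (1 + exp(−a(θ − b)))
logit = ln(0.7200/0.2800) = 0.9445
θ = b + logit/(a) = 0.89 + 0.9445/0.6100 = 2.4383

2.438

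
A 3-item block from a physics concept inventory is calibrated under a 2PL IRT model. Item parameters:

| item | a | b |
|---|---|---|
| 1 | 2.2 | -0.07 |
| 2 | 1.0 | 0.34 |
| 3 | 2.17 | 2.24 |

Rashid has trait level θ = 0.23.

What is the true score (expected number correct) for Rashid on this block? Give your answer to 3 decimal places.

1.144

P(θ) = 1 / (1 + exp(−a(θ − b)))
P_1 = 1/(1+e^{-0.6600}) = 0.6593
P_2 = 1/(1+e^{0.1100}) = 0.4725
P_3 = 1/(1+e^{4.3617}) = 0.0126
E[score] = 0.6593 + 0.4725 + 0.0126 = 1.1444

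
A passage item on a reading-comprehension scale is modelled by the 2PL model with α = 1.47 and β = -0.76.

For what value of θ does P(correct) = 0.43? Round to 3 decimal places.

-0.952

P(θ) = 1 / (1 + exp(−α(θ − β)))
logit = ln(0.4300/0.5700) = -0.2819
θ = β + logit/(α) = -0.76 + (-0.2819)/1.4700 = -0.9517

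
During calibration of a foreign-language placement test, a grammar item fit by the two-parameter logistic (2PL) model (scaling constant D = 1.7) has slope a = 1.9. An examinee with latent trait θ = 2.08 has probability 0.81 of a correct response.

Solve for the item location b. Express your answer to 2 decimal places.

P(θ) = 1 / (1 + exp(−D·a(θ − b)))
logit(0.81) = ln(0.81/0.19) = 1.4500
b = θ − logit/(1.7·a) = 2.08 − 1.4500/3.2300 = 1.6311

1.63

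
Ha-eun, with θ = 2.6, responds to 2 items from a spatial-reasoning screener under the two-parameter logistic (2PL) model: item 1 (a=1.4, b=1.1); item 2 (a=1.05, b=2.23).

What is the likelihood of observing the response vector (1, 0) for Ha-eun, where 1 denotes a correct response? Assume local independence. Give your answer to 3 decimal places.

0.360

P(θ) = 1 / (1 + exp(−a(θ − b)))
P_1 = 1/(1+e^{-2.1000}) = 0.8909
P_2 = 1/(1+e^{-0.3885}) = 0.5959
L = P_1 × (1−P_2) = 0.8909 × 0.4041 = 0.35999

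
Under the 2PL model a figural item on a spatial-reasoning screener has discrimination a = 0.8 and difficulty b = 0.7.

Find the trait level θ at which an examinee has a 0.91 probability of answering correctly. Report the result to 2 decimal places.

P(θ) = 1 / (1 + exp(−a(θ − b)))
logit = ln(0.9100/0.0900) = 2.3136
θ = b + logit/(a) = 0.7 + 2.3136/0.8000 = 3.5920

3.59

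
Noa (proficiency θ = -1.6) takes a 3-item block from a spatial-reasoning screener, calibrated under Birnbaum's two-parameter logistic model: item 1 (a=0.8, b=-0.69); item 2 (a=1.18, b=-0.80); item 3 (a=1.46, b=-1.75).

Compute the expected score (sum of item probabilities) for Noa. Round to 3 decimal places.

1.160

P(θ) = 1 / (1 + exp(−a(θ − b)))
P_1 = 1/(1+e^{0.7280}) = 0.3256
P_2 = 1/(1+e^{0.9440}) = 0.2801
P_3 = 1/(1+e^{-0.2190}) = 0.5545
E[score] = 0.3256 + 0.2801 + 0.5545 = 1.1603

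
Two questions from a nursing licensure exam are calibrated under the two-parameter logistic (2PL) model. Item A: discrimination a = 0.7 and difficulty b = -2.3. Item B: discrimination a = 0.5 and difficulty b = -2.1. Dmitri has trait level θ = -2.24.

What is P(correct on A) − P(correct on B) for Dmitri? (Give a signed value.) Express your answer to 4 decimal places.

0.0280

P(θ) = 1 / (1 + exp(−a(θ − b)))
P_A = 0.5105
P_B = 0.4825
P_A − P_B = 0.0280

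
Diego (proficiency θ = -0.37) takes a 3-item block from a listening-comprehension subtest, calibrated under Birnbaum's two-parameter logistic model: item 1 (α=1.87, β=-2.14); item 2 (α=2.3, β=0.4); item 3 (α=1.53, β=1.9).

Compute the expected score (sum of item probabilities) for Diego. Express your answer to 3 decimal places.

1.140

P(θ) = 1 / (1 + exp(−α(θ − β)))
P_1 = 1/(1+e^{-3.3099}) = 0.9648
P_2 = 1/(1+e^{1.7710}) = 0.1454
P_3 = 1/(1+e^{3.4731}) = 0.0301
E[score] = 0.9648 + 0.1454 + 0.0301 = 1.1403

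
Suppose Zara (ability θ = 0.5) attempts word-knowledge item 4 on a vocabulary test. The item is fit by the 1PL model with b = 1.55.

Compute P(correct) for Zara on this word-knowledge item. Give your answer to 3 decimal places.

P(θ) = 1 / (1 + exp(−(θ − b)))
Exponent: (0.5 − 1.55) = -1.0500
1/(1 + e^{1.0500}) = 0.2592
P = 0.2592

0.259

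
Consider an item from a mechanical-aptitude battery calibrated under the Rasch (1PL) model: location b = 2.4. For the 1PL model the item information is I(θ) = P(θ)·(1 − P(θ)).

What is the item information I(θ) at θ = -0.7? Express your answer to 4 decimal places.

P = 1/(1+e^{3.1000}) = 0.0431
P(1−P) = 0.0431 × 0.9569 = 0.0412
I = P(1−P) = 0.04125

0.0412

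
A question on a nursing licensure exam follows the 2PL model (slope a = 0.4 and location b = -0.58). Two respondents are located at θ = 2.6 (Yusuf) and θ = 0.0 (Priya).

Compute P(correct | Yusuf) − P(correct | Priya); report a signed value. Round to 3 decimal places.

0.223

P(θ) = 1 / (1 + exp(−a(θ − b)))
P(Yusuf) = 0.7811  [exponent 1.2720]
P(Priya) = 0.5577  [exponent 0.2320]
Difference = 0.7811 − 0.5577 = 0.2233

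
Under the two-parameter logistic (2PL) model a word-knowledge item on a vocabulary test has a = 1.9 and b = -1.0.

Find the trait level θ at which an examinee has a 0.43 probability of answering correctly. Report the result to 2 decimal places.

-1.15

P(θ) = 1 / (1 + exp(−a(θ − b)))
logit = ln(0.4300/0.5700) = -0.2819
θ = b + logit/(a) = -1.0 + (-0.2819)/1.9000 = -1.1483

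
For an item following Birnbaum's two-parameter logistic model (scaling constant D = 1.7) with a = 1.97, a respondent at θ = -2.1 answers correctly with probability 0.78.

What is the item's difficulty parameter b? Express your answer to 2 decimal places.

-2.48

P(θ) = 1 / (1 + exp(−D·a(θ − b)))
logit(0.78) = ln(0.78/0.22) = 1.2657
b = θ − logit/(1.7·a) = -2.1 − 1.2657/3.3490 = -2.4779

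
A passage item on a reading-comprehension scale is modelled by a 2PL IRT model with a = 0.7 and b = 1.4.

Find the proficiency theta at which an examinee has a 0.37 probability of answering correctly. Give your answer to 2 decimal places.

0.64

P(theta) = 1 / (1 + exp(−a(theta − b)))
logit = ln(0.3700/0.6300) = -0.5322
theta = b + logit/(a) = 1.4 + (-0.5322)/0.7000 = 0.6397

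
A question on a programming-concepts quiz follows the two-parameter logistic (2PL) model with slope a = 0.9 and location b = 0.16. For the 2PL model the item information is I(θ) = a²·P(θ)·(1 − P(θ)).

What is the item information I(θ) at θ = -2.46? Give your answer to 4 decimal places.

0.0640

P = 1/(1+e^{2.3580}) = 0.0864
P(1−P) = 0.0864 × 0.9136 = 0.0790
I = a² × P(1−P) = 0.9² × 0.0790 = 0.06396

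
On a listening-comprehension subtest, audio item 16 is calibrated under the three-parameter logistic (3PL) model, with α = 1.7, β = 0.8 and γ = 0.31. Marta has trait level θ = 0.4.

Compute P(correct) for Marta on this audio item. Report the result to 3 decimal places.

P(θ) = γ + (1 − γ) · 1 / (1 + exp(−α(θ − β)))
Exponent: 1.7 × (0.4 − 0.8) = -0.6800
1/(1 + e^{0.6800}) = 0.3363
P = 0.31 + 0.69 × 0.3363 = 0.5420

0.542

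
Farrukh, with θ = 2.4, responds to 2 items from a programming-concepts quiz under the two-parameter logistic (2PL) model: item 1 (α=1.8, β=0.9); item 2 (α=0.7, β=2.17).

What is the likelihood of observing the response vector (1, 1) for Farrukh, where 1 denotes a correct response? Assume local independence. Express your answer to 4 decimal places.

P(θ) = 1 / (1 + exp(−α(θ − β)))
P_1 = 1/(1+e^{-2.7000}) = 0.9370
P_2 = 1/(1+e^{-0.1610}) = 0.5402
L = P_1 × P_2 = 0.9370 × 0.5402 = 0.50615

0.5061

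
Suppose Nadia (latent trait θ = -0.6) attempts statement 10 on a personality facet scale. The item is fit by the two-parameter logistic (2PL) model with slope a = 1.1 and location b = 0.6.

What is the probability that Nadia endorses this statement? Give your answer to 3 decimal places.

P(θ) = 1 / (1 + exp(−a(θ − b)))
Exponent: 1.1 × (-0.6 − 0.6) = -1.3200
1/(1 + e^{1.3200}) = 0.2108

0.211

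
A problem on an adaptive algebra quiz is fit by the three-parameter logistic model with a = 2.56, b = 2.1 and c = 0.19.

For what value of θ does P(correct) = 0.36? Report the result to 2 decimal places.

1.58

P(θ) = c + (1 − c) · 1 / (1 + exp(−a(θ − b)))
Remove guessing floor: (0.36 − 0.19)/(1 − 0.19) = 0.2099
logit = ln(0.2099/0.7901) = -1.3257
θ = b + logit/(a) = 2.1 + (-1.3257)/2.5600 = 1.5822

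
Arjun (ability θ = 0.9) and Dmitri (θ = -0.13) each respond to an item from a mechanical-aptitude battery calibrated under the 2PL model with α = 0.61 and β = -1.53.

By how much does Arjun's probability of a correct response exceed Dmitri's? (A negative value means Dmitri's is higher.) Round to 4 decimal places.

0.1135

P(θ) = 1 / (1 + exp(−α(θ − β)))
P(Arjun) = 0.8149  [exponent 1.4823]
P(Dmitri) = 0.7014  [exponent 0.8540]
Difference = 0.8149 − 0.7014 = 0.1135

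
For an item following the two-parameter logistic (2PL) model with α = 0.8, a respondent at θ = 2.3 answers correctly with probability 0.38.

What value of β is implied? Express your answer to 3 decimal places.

2.912

P(θ) = 1 / (1 + exp(−α(θ − β)))
logit(0.38) = ln(0.38/0.62) = -0.4895
β = θ − logit/(α) = 2.3 − (-0.4895)/0.8000 = 2.9119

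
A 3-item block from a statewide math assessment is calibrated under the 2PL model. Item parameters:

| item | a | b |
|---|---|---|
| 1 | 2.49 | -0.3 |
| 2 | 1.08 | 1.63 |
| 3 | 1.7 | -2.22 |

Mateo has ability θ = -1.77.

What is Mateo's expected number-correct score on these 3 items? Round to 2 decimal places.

0.73

P(θ) = 1 / (1 + exp(−a(θ − b)))
P_1 = 1/(1+e^{3.6603}) = 0.0251
P_2 = 1/(1+e^{3.6720}) = 0.0248
P_3 = 1/(1+e^{-0.7650}) = 0.6824
E[score] = 0.0251 + 0.0248 + 0.6824 = 0.7323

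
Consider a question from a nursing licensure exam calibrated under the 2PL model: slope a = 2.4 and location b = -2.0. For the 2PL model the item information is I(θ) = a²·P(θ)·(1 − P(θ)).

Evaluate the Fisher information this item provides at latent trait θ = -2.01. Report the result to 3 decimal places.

P = 1/(1+e^{0.0240}) = 0.4940
P(1−P) = 0.4940 × 0.5060 = 0.2500
I = a² × P(1−P) = 2.4² × 0.2500 = 1.43979

1.440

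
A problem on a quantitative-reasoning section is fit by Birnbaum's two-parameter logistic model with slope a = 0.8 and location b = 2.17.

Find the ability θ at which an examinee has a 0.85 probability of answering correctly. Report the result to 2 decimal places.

P(θ) = 1 / (1 + exp(−a(θ − b)))
logit = ln(0.8500/0.1500) = 1.7346
θ = b + logit/(a) = 2.17 + 1.7346/0.8000 = 4.3383

4.34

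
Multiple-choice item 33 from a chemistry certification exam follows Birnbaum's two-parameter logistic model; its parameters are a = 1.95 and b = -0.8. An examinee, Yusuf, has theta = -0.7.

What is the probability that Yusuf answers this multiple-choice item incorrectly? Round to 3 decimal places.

0.451

P(theta) = 1 / (1 + exp(−a(theta − b)))
Exponent: 1.95 × (-0.7 − (-0.8)) = 0.1950
1/(1 + e^{-0.1950}) = 0.5486
P(incorrect) = 1 − 0.5486 = 0.4514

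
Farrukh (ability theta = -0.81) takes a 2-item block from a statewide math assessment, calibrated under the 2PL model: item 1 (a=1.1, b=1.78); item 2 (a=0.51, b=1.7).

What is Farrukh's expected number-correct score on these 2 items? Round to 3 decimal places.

0.272

P(theta) = 1 / (1 + exp(−a(theta − b)))
P_1 = 1/(1+e^{2.8490}) = 0.0547
P_2 = 1/(1+e^{1.2801}) = 0.2175
E[score] = 0.0547 + 0.2175 = 0.2723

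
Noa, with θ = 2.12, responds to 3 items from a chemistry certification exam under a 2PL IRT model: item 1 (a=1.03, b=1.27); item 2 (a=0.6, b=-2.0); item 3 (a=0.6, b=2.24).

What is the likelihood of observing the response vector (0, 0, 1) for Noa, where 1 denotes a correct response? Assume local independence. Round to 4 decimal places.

P(θ) = 1 / (1 + exp(−a(θ − b)))
P_1 = 1/(1+e^{-0.8755}) = 0.7059
P_2 = 1/(1+e^{-2.4720}) = 0.9222
P_3 = 1/(1+e^{0.0720}) = 0.4820
L = (1−P_1) × (1−P_2) × P_3 = 0.2941 × 0.0778 × 0.4820 = 0.01104

0.0110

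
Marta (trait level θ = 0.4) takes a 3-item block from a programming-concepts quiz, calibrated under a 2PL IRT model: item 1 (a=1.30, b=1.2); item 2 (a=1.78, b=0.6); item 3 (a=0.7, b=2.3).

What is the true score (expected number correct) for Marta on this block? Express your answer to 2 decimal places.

P(θ) = 1 / (1 + exp(−a(θ − b)))
P_1 = 1/(1+e^{1.0400}) = 0.2611
P_2 = 1/(1+e^{0.3560}) = 0.4119
P_3 = 1/(1+e^{1.3300}) = 0.2092
E[score] = 0.2611 + 0.4119 + 0.2092 = 0.8822

0.88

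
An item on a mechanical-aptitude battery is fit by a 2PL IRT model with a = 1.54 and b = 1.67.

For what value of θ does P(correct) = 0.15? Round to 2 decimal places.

0.54

P(θ) = 1 / (1 + exp(−a(θ − b)))
logit = ln(0.1500/0.8500) = -1.7346
θ = b + logit/(a) = 1.67 + (-1.7346)/1.5400 = 0.5436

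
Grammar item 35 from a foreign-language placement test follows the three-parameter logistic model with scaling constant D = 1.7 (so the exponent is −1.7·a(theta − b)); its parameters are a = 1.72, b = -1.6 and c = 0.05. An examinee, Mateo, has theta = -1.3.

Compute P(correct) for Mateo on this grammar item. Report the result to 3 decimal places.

0.721

P(theta) = c + (1 − c) · 1 / (1 + exp(−D·a(theta − b)))
Exponent: 1.7 × 1.72 × (-1.3 − (-1.6)) = 0.8772
1/(1 + e^{-0.8772}) = 0.7062
P = 0.05 + 0.95 × 0.7062 = 0.7209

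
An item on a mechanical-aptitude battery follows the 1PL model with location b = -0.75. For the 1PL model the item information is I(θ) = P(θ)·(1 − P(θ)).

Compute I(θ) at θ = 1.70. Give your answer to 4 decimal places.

P = 1/(1+e^{-2.4500}) = 0.9206
P(1−P) = 0.9206 × 0.0794 = 0.0731
I = P(1−P) = 0.07313

0.0731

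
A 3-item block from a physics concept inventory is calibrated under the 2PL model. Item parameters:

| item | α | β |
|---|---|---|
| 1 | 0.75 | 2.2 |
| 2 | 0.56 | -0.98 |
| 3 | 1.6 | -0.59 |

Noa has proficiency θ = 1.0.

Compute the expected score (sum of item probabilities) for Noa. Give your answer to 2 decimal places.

1.97

P(θ) = 1 / (1 + exp(−α(θ − β)))
P_1 = 1/(1+e^{0.9000}) = 0.2891
P_2 = 1/(1+e^{-1.1088}) = 0.7519
P_3 = 1/(1+e^{-2.5440}) = 0.9272
E[score] = 0.2891 + 0.7519 + 0.9272 = 1.9681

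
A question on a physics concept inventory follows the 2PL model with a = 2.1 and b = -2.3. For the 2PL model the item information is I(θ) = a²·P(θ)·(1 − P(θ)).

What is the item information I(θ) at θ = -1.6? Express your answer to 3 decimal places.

0.670

P = 1/(1+e^{-1.4700}) = 0.8131
P(1−P) = 0.8131 × 0.1869 = 0.1520
I = a² × P(1−P) = 2.1² × 0.1520 = 0.67030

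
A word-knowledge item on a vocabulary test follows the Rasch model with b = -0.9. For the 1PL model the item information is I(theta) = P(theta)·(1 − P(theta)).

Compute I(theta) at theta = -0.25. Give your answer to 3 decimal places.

0.225

P = 1/(1+e^{-0.6500}) = 0.6570
P(1−P) = 0.6570 × 0.3430 = 0.2253
I = P(1−P) = 0.22535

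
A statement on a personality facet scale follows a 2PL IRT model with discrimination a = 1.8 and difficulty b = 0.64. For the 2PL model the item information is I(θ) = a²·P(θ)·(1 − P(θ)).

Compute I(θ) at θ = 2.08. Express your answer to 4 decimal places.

P = 1/(1+e^{-2.5920}) = 0.9303
P(1−P) = 0.9303 × 0.0697 = 0.0648
I = a² × P(1−P) = 1.8² × 0.0648 = 0.20996

0.2100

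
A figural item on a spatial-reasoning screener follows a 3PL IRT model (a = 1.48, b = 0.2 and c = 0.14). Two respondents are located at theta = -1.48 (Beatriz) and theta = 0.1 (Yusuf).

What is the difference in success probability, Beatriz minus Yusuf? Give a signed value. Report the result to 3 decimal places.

P(theta) = c + (1 − c) · 1 / (1 + exp(−a(theta − b)))
P(Beatriz) = 0.2061  [exponent -2.4864]
P(Yusuf) = 0.5382  [exponent -0.1480]
Difference = 0.2061 − 0.5382 = -0.3322

-0.332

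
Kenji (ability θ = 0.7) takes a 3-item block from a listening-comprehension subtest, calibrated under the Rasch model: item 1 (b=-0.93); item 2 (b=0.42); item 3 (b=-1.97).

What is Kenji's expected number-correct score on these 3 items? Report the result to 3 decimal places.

2.341

P(θ) = 1 / (1 + exp(−(θ − b)))
P_1 = 1/(1+e^{-1.6300}) = 0.8362
P_2 = 1/(1+e^{-0.2800}) = 0.5695
P_3 = 1/(1+e^{-2.6700}) = 0.9352
E[score] = 0.8362 + 0.5695 + 0.9352 = 2.3409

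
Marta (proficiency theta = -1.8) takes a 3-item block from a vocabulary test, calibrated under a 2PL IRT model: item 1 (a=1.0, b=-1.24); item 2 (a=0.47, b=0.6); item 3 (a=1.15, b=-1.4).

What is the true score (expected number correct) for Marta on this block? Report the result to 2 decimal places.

1.00

P(theta) = 1 / (1 + exp(−a(theta − b)))
P_1 = 1/(1+e^{0.5600}) = 0.3635
P_2 = 1/(1+e^{1.1280}) = 0.2445
P_3 = 1/(1+e^{0.4600}) = 0.3870
E[score] = 0.3635 + 0.2445 + 0.3870 = 0.9951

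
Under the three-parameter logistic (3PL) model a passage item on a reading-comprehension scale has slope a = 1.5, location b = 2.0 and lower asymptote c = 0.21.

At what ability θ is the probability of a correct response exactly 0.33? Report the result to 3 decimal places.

P(θ) = c + (1 − c) · 1 / (1 + exp(−a(θ − b)))
Remove guessing floor: (0.33 − 0.21)/(1 − 0.21) = 0.1519
logit = ln(0.1519/0.8481) = -1.7198
θ = b + logit/(a) = 2.0 + (-1.7198)/1.5000 = 0.8535

0.853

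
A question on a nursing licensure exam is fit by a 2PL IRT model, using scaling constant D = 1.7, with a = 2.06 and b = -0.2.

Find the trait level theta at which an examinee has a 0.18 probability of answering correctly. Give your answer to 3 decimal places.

P(theta) = 1 / (1 + exp(−D·a(theta − b)))
logit = ln(0.1800/0.8200) = -1.5163
theta = b + logit/(1.7·a) = -0.2 + (-1.5163)/3.5020 = -0.6330

-0.633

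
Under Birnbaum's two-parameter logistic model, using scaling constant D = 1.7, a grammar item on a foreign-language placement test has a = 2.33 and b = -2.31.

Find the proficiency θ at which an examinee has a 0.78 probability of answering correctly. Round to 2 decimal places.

-1.99

P(θ) = 1 / (1 + exp(−D·a(θ − b)))
logit = ln(0.7800/0.2200) = 1.2657
θ = b + logit/(1.7·a) = -2.31 + 1.2657/3.9610 = -1.9905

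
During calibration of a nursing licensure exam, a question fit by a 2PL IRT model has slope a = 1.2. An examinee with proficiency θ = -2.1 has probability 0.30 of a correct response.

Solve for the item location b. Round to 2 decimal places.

-1.39

P(θ) = 1 / (1 + exp(−a(θ − b)))
logit(0.30) = ln(0.30/0.70) = -0.8473
b = θ − logit/(a) = -2.1 − (-0.8473)/1.2000 = -1.3939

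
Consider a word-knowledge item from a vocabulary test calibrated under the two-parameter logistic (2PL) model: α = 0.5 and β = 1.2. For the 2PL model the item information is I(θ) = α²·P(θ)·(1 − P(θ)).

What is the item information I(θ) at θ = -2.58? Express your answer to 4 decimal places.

P = 1/(1+e^{1.8900}) = 0.1312
P(1−P) = 0.1312 × 0.8688 = 0.1140
I = α² × P(1−P) = 0.5² × 0.1140 = 0.02850

0.0285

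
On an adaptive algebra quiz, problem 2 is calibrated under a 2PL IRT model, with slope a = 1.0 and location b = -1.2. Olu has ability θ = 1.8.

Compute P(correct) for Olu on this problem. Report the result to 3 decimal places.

0.953

P(θ) = 1 / (1 + exp(−a(θ − b)))
Exponent: 1.0 × (1.8 − (-1.2)) = 3.0000
1/(1 + e^{-3.0000}) = 0.9526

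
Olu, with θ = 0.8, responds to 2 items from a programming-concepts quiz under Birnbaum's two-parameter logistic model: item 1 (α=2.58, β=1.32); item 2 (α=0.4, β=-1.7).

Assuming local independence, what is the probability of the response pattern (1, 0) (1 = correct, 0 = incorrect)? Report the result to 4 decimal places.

0.0557

P(θ) = 1 / (1 + exp(−α(θ − β)))
P_1 = 1/(1+e^{1.3416}) = 0.2072
P_2 = 1/(1+e^{-1.0000}) = 0.7311
L = P_1 × (1−P_2) = 0.2072 × 0.2689 = 0.05574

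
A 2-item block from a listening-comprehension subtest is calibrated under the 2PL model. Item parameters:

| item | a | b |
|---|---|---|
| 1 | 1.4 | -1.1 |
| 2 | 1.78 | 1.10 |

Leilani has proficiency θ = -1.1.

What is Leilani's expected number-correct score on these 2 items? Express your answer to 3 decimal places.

0.520

P(θ) = 1 / (1 + exp(−a(θ − b)))
P_1 = 1/(1+e^{0.0000}) = 0.5000
P_2 = 1/(1+e^{3.9160}) = 0.0195
E[score] = 0.5000 + 0.0195 = 0.5195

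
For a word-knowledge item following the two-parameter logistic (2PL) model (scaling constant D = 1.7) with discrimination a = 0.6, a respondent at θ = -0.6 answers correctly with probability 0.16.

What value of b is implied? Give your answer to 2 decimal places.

P(θ) = 1 / (1 + exp(−D·a(θ − b)))
logit(0.16) = ln(0.16/0.84) = -1.6582
b = θ − logit/(1.7·a) = -0.6 − (-1.6582)/1.0200 = 1.0257

1.03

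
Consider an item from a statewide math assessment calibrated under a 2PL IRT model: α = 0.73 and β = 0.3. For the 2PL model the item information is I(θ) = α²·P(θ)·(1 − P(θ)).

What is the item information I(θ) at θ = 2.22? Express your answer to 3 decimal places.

P = 1/(1+e^{-1.4016}) = 0.8024
P(1−P) = 0.8024 × 0.1976 = 0.1585
I = α² × P(1−P) = 0.73² × 0.1585 = 0.08448

0.084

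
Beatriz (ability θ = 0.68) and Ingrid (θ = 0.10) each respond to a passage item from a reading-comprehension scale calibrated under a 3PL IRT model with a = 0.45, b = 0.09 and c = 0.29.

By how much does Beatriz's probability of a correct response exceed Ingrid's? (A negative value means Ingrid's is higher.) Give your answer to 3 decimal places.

0.046

P(θ) = c + (1 − c) · 1 / (1 + exp(−a(θ − b)))
P(Beatriz) = 0.6919  [exponent 0.2655]
P(Ingrid) = 0.6458  [exponent 0.0045]
Difference = 0.6919 − 0.6458 = 0.0461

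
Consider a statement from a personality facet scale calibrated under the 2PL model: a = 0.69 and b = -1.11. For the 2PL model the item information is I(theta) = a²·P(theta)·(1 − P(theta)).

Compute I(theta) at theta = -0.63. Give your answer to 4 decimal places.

0.1158

P = 1/(1+e^{-0.3312}) = 0.5821
P(1−P) = 0.5821 × 0.4179 = 0.2433
I = a² × P(1−P) = 0.69² × 0.2433 = 0.11582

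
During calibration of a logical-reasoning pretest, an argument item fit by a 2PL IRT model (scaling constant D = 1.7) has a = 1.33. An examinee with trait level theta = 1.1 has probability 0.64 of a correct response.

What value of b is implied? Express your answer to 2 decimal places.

0.85

P(theta) = 1 / (1 + exp(−D·a(theta − b)))
logit(0.64) = ln(0.64/0.36) = 0.5754
b = theta − logit/(1.7·a) = 1.1 − 0.5754/2.2610 = 0.8455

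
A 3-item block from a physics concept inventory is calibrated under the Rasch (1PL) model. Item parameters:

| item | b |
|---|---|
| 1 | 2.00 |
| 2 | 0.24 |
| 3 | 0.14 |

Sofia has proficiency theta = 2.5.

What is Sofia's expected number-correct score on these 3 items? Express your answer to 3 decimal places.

2.442

P(theta) = 1 / (1 + exp(−(theta − b)))
P_1 = 1/(1+e^{-0.5000}) = 0.6225
P_2 = 1/(1+e^{-2.2600}) = 0.9055
P_3 = 1/(1+e^{-2.3600}) = 0.9137
E[score] = 0.6225 + 0.9055 + 0.9137 = 2.4417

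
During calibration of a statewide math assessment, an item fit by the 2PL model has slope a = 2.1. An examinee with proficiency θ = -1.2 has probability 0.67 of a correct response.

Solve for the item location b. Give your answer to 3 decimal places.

P(θ) = 1 / (1 + exp(−a(θ − b)))
logit(0.67) = ln(0.67/0.33) = 0.7082
b = θ − logit/(a) = -1.2 − 0.7082/2.1000 = -1.5372

-1.537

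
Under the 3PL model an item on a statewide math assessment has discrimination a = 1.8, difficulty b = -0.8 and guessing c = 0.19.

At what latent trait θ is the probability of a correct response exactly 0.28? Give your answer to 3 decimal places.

-1.955

P(θ) = c + (1 − c) · 1 / (1 + exp(−a(θ − b)))
Remove guessing floor: (0.28 − 0.19)/(1 − 0.19) = 0.1111
logit = ln(0.1111/0.8889) = -2.0794
θ = b + logit/(a) = -0.8 + (-2.0794)/1.8000 = -1.9552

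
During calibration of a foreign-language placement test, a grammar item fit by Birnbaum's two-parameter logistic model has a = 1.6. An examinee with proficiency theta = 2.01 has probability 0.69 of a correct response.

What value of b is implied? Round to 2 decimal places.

1.51

P(theta) = 1 / (1 + exp(−a(theta − b)))
logit(0.69) = ln(0.69/0.31) = 0.8001
b = theta − logit/(a) = 2.01 − 0.8001/1.6000 = 1.5099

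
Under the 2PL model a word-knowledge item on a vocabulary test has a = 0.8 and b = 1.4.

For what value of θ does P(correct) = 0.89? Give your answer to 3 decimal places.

P(θ) = 1 / (1 + exp(−a(θ − b)))
logit = ln(0.8900/0.1100) = 2.0907
θ = b + logit/(a) = 1.4 + 2.0907/0.8000 = 4.0134

4.013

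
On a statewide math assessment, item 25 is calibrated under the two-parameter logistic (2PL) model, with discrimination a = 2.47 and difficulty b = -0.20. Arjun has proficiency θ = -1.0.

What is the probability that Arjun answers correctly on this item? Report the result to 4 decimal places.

0.1217

P(θ) = 1 / (1 + exp(−a(θ − b)))
Exponent: 2.47 × (-1.0 − (-0.20)) = -1.9760
1/(1 + e^{1.9760}) = 0.1217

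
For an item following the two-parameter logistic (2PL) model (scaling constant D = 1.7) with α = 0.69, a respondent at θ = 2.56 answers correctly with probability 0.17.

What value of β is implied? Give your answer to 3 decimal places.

P(θ) = 1 / (1 + exp(−D·α(θ − β)))
logit(0.17) = ln(0.17/0.83) = -1.5856
β = θ − logit/(1.7·α) = 2.56 − (-1.5856)/1.1730 = 3.9118

3.912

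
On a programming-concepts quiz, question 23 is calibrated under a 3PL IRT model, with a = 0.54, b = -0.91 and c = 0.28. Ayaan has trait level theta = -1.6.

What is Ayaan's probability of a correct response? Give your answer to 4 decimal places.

P(theta) = c + (1 − c) · 1 / (1 + exp(−a(theta − b)))
Exponent: 0.54 × (-1.6 − (-0.91)) = -0.3726
1/(1 + e^{0.3726}) = 0.4079
P = 0.28 + 0.72 × 0.4079 = 0.5737

0.5737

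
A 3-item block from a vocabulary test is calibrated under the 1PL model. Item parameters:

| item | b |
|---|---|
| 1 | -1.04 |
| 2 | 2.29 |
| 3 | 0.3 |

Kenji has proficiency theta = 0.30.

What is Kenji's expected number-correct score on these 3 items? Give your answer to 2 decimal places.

1.41

P(theta) = 1 / (1 + exp(−(theta − b)))
P_1 = 1/(1+e^{-1.3400}) = 0.7925
P_2 = 1/(1+e^{1.9900}) = 0.1203
P_3 = 1/(1+e^{0.0000}) = 0.5000
E[score] = 0.7925 + 0.1203 + 0.5000 = 1.4127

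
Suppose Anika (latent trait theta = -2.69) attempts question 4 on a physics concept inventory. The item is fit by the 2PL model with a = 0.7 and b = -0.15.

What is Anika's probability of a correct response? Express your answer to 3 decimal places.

0.145

P(theta) = 1 / (1 + exp(−a(theta − b)))
Exponent: 0.7 × (-2.69 − (-0.15)) = -1.7780
1/(1 + e^{1.7780}) = 0.1446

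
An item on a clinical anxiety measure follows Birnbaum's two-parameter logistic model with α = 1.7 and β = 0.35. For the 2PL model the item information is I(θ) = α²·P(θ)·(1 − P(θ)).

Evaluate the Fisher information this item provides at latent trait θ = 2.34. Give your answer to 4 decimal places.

0.0918

P = 1/(1+e^{-3.3830}) = 0.9672
P(1−P) = 0.9672 × 0.0328 = 0.0318
I = α² × P(1−P) = 1.7² × 0.0318 = 0.09177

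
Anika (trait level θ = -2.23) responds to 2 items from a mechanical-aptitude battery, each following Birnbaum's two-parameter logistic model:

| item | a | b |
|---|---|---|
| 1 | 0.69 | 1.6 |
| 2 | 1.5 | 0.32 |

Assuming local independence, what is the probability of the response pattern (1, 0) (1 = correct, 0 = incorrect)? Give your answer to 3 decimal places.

0.065

P(θ) = 1 / (1 + exp(−a(θ − b)))
P_1 = 1/(1+e^{2.6427}) = 0.0664
P_2 = 1/(1+e^{3.8250}) = 0.0214
L = P_1 × (1−P_2) = 0.0664 × 0.9786 = 0.06502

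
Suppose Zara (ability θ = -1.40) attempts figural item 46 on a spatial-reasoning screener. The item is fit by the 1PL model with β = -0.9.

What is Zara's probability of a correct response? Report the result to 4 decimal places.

P(θ) = 1 / (1 + exp(−(θ − β)))
Exponent: (-1.40 − (-0.9)) = -0.5000
1/(1 + e^{0.5000}) = 0.3775
P = 0.3775

0.3775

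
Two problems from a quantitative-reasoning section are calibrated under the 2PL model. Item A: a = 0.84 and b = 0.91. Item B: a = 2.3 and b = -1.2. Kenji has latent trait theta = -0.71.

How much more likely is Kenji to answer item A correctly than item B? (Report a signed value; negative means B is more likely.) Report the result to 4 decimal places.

-0.5512

P(theta) = 1 / (1 + exp(−a(theta − b)))
P_A = 0.2041
P_B = 0.7553
P_A − P_B = -0.5512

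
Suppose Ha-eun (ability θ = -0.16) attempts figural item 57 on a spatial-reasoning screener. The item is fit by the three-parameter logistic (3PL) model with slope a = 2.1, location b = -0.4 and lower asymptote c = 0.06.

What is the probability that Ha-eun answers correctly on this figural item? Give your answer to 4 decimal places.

P(θ) = c + (1 − c) · 1 / (1 + exp(−a(θ − b)))
Exponent: 2.1 × (-0.16 − (-0.4)) = 0.5040
1/(1 + e^{-0.5040}) = 0.6234
P = 0.06 + 0.94 × 0.6234 = 0.6460

0.6460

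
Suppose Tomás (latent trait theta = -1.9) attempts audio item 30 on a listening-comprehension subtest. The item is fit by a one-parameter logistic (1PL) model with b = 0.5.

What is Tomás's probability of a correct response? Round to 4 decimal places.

P(theta) = 1 / (1 + exp(−(theta − b)))
Exponent: (-1.9 − 0.5) = -2.4000
1/(1 + e^{2.4000}) = 0.0832
P = 0.0832

0.0832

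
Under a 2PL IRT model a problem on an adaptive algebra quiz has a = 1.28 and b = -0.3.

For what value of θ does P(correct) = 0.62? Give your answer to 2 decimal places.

P(θ) = 1 / (1 + exp(−a(θ − b)))
logit = ln(0.6200/0.3800) = 0.4895
θ = b + logit/(a) = -0.3 + 0.4895/1.2800 = 0.0825

0.08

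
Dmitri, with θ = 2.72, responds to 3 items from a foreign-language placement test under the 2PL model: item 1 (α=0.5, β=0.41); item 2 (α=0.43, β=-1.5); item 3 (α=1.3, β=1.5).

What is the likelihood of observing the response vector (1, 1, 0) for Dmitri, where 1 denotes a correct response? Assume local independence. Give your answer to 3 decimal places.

0.111

P(θ) = 1 / (1 + exp(−α(θ − β)))
P_1 = 1/(1+e^{-1.1550}) = 0.7604
P_2 = 1/(1+e^{-1.8146}) = 0.8599
P_3 = 1/(1+e^{-1.5860}) = 0.8301
L = P_1 × P_2 × (1−P_3) = 0.7604 × 0.8599 × 0.1699 = 0.11113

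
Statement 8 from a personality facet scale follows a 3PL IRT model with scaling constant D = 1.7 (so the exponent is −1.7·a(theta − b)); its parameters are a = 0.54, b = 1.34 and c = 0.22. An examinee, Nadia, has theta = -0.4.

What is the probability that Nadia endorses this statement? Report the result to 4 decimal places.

P(theta) = c + (1 − c) · 1 / (1 + exp(−D·a(theta − b)))
Exponent: 1.7 × 0.54 × (-0.4 − 1.34) = -1.5973
1/(1 + e^{1.5973}) = 0.1684
P = 0.22 + 0.78 × 0.1684 = 0.3513

0.3513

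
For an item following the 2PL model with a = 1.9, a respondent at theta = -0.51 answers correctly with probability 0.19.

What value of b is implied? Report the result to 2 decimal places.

0.25

P(theta) = 1 / (1 + exp(−a(theta − b)))
logit(0.19) = ln(0.19/0.81) = -1.4500
b = theta − logit/(a) = -0.51 − (-1.4500)/1.9000 = 0.2532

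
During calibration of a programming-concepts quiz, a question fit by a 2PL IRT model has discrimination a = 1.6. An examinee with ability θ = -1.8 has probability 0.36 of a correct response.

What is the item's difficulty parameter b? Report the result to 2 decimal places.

P(θ) = 1 / (1 + exp(−a(θ − b)))
logit(0.36) = ln(0.36/0.64) = -0.5754
b = θ − logit/(a) = -1.8 − (-0.5754)/1.6000 = -1.4404

-1.44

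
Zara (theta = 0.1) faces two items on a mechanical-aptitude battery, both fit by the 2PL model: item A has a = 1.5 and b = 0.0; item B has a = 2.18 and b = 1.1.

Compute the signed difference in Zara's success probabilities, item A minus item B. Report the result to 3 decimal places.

0.436

P(theta) = 1 / (1 + exp(−a(theta − b)))
P_A = 0.5374
P_B = 0.1016
P_A − P_B = 0.4359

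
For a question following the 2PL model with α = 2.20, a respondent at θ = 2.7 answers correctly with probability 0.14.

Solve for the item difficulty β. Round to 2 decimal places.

3.53

P(θ) = 1 / (1 + exp(−α(θ − β)))
logit(0.14) = ln(0.14/0.86) = -1.8153
β = θ − logit/(α) = 2.7 − (-1.8153)/2.2000 = 3.5251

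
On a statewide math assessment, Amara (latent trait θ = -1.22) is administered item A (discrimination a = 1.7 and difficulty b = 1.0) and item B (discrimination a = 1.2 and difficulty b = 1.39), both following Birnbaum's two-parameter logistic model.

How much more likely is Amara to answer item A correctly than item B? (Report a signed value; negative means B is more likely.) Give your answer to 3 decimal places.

-0.019

P(θ) = 1 / (1 + exp(−a(θ − b)))
P_A = 0.0224
P_B = 0.0418
P_A − P_B = -0.0194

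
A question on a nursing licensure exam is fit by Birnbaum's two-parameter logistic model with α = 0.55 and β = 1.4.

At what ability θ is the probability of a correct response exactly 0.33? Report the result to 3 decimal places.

P(θ) = 1 / (1 + exp(−α(θ − β)))
logit = ln(0.3300/0.6700) = -0.7082
θ = β + logit/(α) = 1.4 + (-0.7082)/0.5500 = 0.1124

0.112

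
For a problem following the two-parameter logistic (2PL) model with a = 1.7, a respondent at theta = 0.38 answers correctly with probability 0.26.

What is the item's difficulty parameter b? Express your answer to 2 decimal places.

P(theta) = 1 / (1 + exp(−a(theta − b)))
logit(0.26) = ln(0.26/0.74) = -1.0460
b = theta − logit/(a) = 0.38 − (-1.0460)/1.7000 = 0.9953

1.00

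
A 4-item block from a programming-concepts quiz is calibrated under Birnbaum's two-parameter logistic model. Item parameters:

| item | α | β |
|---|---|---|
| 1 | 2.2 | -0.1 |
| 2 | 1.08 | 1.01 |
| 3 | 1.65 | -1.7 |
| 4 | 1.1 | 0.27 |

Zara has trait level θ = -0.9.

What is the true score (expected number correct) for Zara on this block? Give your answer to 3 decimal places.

P(θ) = 1 / (1 + exp(−α(θ − β)))
P_1 = 1/(1+e^{1.7600}) = 0.1468
P_2 = 1/(1+e^{2.0628}) = 0.1128
P_3 = 1/(1+e^{-1.3200}) = 0.7892
P_4 = 1/(1+e^{1.2870}) = 0.2164
E[score] = 0.1468 + 0.1128 + 0.7892 + 0.2164 = 1.2651

1.265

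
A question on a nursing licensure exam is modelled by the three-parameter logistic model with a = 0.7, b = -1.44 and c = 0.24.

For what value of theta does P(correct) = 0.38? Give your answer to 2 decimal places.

-3.57

P(theta) = c + (1 − c) · 1 / (1 + exp(−a(theta − b)))
Remove guessing floor: (0.38 − 0.24)/(1 − 0.24) = 0.1842
logit = ln(0.1842/0.8158) = -1.4881
theta = b + logit/(a) = -1.44 + (-1.4881)/0.7000 = -3.5658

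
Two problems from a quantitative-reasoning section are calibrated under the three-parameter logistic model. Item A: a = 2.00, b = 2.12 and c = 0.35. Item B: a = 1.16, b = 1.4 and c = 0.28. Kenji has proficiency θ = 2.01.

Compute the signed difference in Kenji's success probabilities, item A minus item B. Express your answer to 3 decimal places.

P(θ) = c + (1 − c) · 1 / (1 + exp(−a(θ − b)))
P_A = 0.6394
P_B = 0.7623
P_A − P_B = -0.1229

-0.123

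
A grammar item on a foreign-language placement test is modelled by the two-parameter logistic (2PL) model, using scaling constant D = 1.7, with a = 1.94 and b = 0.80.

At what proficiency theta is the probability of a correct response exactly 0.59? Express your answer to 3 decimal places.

P(theta) = 1 / (1 + exp(−D·a(theta − b)))
logit = ln(0.5900/0.4100) = 0.3640
theta = b + logit/(1.7·a) = 0.80 + 0.3640/3.2980 = 0.9104

0.910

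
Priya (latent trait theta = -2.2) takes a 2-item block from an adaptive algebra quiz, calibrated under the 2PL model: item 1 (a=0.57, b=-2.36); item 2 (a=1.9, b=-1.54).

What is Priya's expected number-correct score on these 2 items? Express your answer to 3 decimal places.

0.745

P(theta) = 1 / (1 + exp(−a(theta − b)))
P_1 = 1/(1+e^{-0.0912}) = 0.5228
P_2 = 1/(1+e^{1.2540}) = 0.2220
E[score] = 0.5228 + 0.2220 = 0.7448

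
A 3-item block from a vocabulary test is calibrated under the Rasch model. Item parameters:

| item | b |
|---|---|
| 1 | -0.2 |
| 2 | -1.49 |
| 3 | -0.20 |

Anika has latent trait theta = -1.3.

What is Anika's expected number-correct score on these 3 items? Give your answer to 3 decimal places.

P(theta) = 1 / (1 + exp(−(theta − b)))
P_1 = 1/(1+e^{1.1000}) = 0.2497
P_2 = 1/(1+e^{-0.1900}) = 0.5474
P_3 = 1/(1+e^{1.1000}) = 0.2497
E[score] = 0.2497 + 0.5474 + 0.2497 = 1.0468

1.047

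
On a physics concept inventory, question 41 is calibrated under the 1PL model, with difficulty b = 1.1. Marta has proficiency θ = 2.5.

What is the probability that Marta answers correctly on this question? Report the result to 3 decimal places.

P(θ) = 1 / (1 + exp(−(θ − b)))
Exponent: (2.5 − 1.1) = 1.4000
1/(1 + e^{-1.4000}) = 0.8022
P = 0.8022

0.802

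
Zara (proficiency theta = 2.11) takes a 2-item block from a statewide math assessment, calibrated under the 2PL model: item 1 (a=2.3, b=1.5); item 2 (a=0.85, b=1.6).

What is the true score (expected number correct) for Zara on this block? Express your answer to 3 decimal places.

P(theta) = 1 / (1 + exp(−a(theta − b)))
P_1 = 1/(1+e^{-1.4030}) = 0.8027
P_2 = 1/(1+e^{-0.4335}) = 0.6067
E[score] = 0.8027 + 0.6067 = 1.4094

1.409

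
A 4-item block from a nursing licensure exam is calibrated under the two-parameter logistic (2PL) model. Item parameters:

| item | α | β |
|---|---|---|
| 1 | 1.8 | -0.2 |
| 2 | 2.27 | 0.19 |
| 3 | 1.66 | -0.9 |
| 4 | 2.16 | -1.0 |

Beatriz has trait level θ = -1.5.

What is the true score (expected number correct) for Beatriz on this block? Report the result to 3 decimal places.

0.632

P(θ) = 1 / (1 + exp(−α(θ − β)))
P_1 = 1/(1+e^{2.3400}) = 0.0879
P_2 = 1/(1+e^{3.8363}) = 0.0211
P_3 = 1/(1+e^{0.9960}) = 0.2697
P_4 = 1/(1+e^{1.0800}) = 0.2535
E[score] = 0.0879 + 0.0211 + 0.2697 + 0.2535 = 0.6322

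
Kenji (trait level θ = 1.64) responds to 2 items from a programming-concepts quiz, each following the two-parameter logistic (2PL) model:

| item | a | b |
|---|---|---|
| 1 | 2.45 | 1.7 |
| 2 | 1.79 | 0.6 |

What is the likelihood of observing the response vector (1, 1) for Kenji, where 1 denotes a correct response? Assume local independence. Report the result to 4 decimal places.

P(θ) = 1 / (1 + exp(−a(θ − b)))
P_1 = 1/(1+e^{0.1470}) = 0.4633
P_2 = 1/(1+e^{-1.8616}) = 0.8655
L = P_1 × P_2 = 0.4633 × 0.8655 = 0.40099

0.4010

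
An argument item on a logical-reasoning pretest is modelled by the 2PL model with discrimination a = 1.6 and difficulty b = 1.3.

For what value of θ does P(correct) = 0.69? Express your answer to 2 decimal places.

P(θ) = 1 / (1 + exp(−a(θ − b)))
logit = ln(0.6900/0.3100) = 0.8001
θ = b + logit/(a) = 1.3 + 0.8001/1.6000 = 1.8001

1.80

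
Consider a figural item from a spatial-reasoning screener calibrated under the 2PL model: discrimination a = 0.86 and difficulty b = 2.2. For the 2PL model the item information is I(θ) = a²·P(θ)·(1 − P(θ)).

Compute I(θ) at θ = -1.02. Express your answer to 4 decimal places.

0.0411

P = 1/(1+e^{2.7692}) = 0.0590
P(1−P) = 0.0590 × 0.9410 = 0.0555
I = a² × P(1−P) = 0.86² × 0.0555 = 0.04107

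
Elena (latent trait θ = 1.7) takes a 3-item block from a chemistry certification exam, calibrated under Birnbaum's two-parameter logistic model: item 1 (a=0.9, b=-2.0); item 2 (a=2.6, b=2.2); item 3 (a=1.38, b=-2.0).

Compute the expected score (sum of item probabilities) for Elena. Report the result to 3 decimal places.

2.174

P(θ) = 1 / (1 + exp(−a(θ − b)))
P_1 = 1/(1+e^{-3.3300}) = 0.9654
P_2 = 1/(1+e^{1.3000}) = 0.2142
P_3 = 1/(1+e^{-5.1060}) = 0.9940
E[score] = 0.9654 + 0.2142 + 0.9940 = 2.1736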